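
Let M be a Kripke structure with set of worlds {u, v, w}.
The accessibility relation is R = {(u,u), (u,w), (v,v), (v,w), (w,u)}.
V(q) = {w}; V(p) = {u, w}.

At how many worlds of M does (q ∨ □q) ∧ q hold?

1

Let φ = (q ∨ □q) ∧ q. Evaluate φ at each world:
  u (successors {u, w}): φ is false.
  v (successors {v, w}): φ is false.
  w (successors {u}): φ is true.
For instance, at u:
  At u: q ∨ □q is false, q is false, so (q ∨ □q) ∧ q is false.
    At u: q is false, □q is false, so q ∨ □q is false.
      At u: □q requires q at every successor {u, w}.
        q fails at u, so □q is false at u.
Satisfying worlds: {w}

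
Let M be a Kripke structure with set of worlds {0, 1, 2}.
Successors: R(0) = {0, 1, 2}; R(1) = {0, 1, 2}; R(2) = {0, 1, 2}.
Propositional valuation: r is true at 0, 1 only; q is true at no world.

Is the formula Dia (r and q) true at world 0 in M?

At 0: Dia (r and q) requires r and q at some successor in {0, 1, 2}.
  At 0: r and q is false.
  At 1: r and q is false.
  At 2: r and q is false.
So Dia (r and q) is false at 0.

No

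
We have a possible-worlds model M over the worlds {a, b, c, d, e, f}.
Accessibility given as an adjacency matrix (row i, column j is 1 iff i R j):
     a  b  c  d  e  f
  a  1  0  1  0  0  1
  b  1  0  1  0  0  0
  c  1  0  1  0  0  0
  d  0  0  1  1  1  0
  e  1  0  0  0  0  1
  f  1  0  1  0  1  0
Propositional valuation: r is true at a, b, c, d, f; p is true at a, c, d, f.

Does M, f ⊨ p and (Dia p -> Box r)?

Recall that Box ψ holds at a world iff ψ holds at every accessible world, and Dia ψ holds iff ψ holds at some accessible world.
At f: p is true, Dia p -> Box r is false, so p and (Dia p -> Box r) is false.
  At f: Dia p is true, Box r is false, so Dia p -> Box r is false.
    At f: Dia p requires p at some successor in {a, c, e}.
      p holds at a, so Dia p is true at f.
    At f: Box r requires r at every successor {a, c, e}.
      r fails at e, so Box r is false at f.

No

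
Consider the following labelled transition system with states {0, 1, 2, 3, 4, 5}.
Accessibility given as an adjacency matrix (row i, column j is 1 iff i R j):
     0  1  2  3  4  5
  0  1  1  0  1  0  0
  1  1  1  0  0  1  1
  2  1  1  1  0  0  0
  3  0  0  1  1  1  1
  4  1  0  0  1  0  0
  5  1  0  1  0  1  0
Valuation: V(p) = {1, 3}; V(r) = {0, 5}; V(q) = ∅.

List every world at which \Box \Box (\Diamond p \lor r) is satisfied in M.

0, 1, 2, 3, 4, 5

Let φ = \Box \Box (\Diamond p \lor r). Evaluate φ at each world:
  0 (successors {0, 1, 3}): φ is true.
  1 (successors {0, 1, 4, 5}): φ is true.
  2 (successors {0, 1, 2}): φ is true.
  3 (successors {2, 3, 4, 5}): φ is true.
  4 (successors {0, 3}): φ is true.
  5 (successors {0, 2, 4}): φ is true.
For instance, at 3:
  At 3: \Box \Box (\Diamond p \lor r) requires \Box (\Diamond p \lor r) at every successor {2, 3, 4, 5}.
    At 2: \Box (\Diamond p \lor r) is true.
    At 3: \Box (\Diamond p \lor r) is true.
    At 4: \Box (\Diamond p \lor r) is true.
    At 5: \Box (\Diamond p \lor r) is true.
  So \Box \Box (\Diamond p \lor r) is true at 3.
Satisfying worlds: {0, 1, 2, 3, 4, 5}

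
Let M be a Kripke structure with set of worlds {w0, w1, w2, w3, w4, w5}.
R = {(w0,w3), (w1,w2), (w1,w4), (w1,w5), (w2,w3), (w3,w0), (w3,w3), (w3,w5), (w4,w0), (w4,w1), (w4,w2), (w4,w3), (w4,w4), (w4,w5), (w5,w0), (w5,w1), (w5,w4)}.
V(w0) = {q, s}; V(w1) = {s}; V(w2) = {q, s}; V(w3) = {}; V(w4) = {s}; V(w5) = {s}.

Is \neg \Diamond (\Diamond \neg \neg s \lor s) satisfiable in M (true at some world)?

No

Recall that \Diamond ψ holds at a world iff ψ holds at some accessible world.
Let φ = \neg \Diamond (\Diamond \neg \neg s \lor s). Evaluate φ at each world:
  w0 (successors {w3}): φ is false.
  w1 (successors {w2, w4, w5}): φ is false.
  w2 (successors {w3}): φ is false.
  w3 (successors {w0, w3, w5}): φ is false.
  w4 (successors {w0, w1, w2, w3, w4, w5}): φ is false.
  w5 (successors {w0, w1, w4}): φ is false.
For instance, at w5:
  At w5: \Diamond (\Diamond \neg \neg s \lor s) is true, so \neg \Diamond (\Diamond \neg \neg s \lor s) is false.
    At w5: \Diamond (\Diamond \neg \neg s \lor s) requires \Diamond \neg \neg s \lor s at some successor in {w0, w1, w4}.
      \Diamond \neg \neg s \lor s holds at w0, so \Diamond (\Diamond \neg \neg s \lor s) is true at w5.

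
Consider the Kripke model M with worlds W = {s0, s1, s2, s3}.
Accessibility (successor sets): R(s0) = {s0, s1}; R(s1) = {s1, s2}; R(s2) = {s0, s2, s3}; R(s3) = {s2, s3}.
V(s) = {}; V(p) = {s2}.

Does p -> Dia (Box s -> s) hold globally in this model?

Recall that Box ψ holds at a world iff ψ holds at every accessible world, and Dia ψ holds iff ψ holds at some accessible world.
Let φ = p -> Dia (Box s -> s). Evaluate φ at each world:
  s0 (successors {s0, s1}): φ is true.
  s1 (successors {s1, s2}): φ is true.
  s2 (successors {s0, s2, s3}): φ is true.
  s3 (successors {s2, s3}): φ is true.
For instance, at s2:
  At s2: p is true, Dia (Box s -> s) is true, so p -> Dia (Box s -> s) is true.
    At s2: Dia (Box s -> s) requires Box s -> s at some successor in {s0, s2, s3}.
      Box s -> s holds at s0, so Dia (Box s -> s) is true at s2.

Yes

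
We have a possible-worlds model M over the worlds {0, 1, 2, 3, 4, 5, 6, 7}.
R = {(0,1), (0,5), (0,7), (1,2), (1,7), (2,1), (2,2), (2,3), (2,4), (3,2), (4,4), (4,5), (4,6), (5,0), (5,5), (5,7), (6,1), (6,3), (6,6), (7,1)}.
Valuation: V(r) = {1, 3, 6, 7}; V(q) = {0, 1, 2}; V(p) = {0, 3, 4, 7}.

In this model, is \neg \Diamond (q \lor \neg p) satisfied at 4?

At 4: \Diamond (q \lor \neg p) is true, so \neg \Diamond (q \lor \neg p) is false.
  At 4: \Diamond (q \lor \neg p) requires q \lor \neg p at some successor in {4, 5, 6}.
    q \lor \neg p holds at 5, so \Diamond (q \lor \neg p) is true at 4.

No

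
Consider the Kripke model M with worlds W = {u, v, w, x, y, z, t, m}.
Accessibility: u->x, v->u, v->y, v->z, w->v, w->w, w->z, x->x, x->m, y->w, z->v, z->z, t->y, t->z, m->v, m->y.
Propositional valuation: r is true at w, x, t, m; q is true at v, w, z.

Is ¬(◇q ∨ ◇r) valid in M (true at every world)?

No

Recall that ◇ψ holds at a world iff ψ holds at some accessible world.
Let φ = ¬(◇q ∨ ◇r). Evaluate φ at each world:
  u (successors {x}): φ is false.
  v (successors {u, y, z}): φ is false.
  w (successors {v, w, z}): φ is false.
  x (successors {x, m}): φ is false.
  y (successors {w}): φ is false.
  z (successors {v, z}): φ is false.
  t (successors {y, z}): φ is false.
  m (successors {v, y}): φ is false.
Detail at u (counterexample):
  At u: ◇q ∨ ◇r is true, so ¬(◇q ∨ ◇r) is false.
    At u: ◇q is false, ◇r is true, so ◇q ∨ ◇r is true.
      At u: ◇q requires q at some successor in {x}.
        At x: q is false.
      So ◇q is false at u.
      At u: ◇r requires r at some successor in {x}.
        r holds at x, so ◇r is true at u.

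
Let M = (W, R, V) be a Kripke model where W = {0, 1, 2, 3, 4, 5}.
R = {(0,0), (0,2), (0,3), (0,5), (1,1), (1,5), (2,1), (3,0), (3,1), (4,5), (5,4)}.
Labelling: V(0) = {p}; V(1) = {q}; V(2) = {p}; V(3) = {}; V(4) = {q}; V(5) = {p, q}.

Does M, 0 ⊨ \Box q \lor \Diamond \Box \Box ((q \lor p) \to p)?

At 0: \Box q is false, \Diamond \Box \Box ((q \lor p) \to p) is true, so \Box q \lor \Diamond \Box \Box ((q \lor p) \to p) is true.
  At 0: \Box q requires q at every successor {0, 2, 3, 5}.
    q fails at 0, so \Box q is false at 0.
  At 0: \Diamond \Box \Box ((q \lor p) \to p) requires \Box \Box ((q \lor p) \to p) at some successor in {0, 2, 3, 5}.
    \Box \Box ((q \lor p) \to p) holds at 5, so \Diamond \Box \Box ((q \lor p) \to p) is true at 0.
      At 5: \Box \Box ((q \lor p) \to p) requires \Box ((q \lor p) \to p) at every successor {4}.
        At 4: \Box ((q \lor p) \to p) is true.
      So \Box \Box ((q \lor p) \to p) is true at 5.

Yes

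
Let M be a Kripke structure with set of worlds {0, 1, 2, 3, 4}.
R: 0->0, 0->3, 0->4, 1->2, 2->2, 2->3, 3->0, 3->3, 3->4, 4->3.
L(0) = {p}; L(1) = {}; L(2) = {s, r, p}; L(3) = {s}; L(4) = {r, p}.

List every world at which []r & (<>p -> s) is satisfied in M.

Let φ = []r & (<>p -> s). Evaluate φ at each world:
  0 (successors {0, 3, 4}): φ is false.
  1 (successors {2}): φ is false.
  2 (successors {2, 3}): φ is false.
  3 (successors {0, 3, 4}): φ is false.
  4 (successors {3}): φ is false.
For instance, at 4:
  At 4: []r is false, <>p -> s is true, so []r & (<>p -> s) is false.
    At 4: []r requires r at every successor {3}.
      r fails at 3, so []r is false at 4.
    At 4: <>p is false, s is false, so <>p -> s is true.
      At 4: <>p requires p at some successor in {3}.
        At 3: p is false.
      So <>p is false at 4.
Satisfying worlds: none.

none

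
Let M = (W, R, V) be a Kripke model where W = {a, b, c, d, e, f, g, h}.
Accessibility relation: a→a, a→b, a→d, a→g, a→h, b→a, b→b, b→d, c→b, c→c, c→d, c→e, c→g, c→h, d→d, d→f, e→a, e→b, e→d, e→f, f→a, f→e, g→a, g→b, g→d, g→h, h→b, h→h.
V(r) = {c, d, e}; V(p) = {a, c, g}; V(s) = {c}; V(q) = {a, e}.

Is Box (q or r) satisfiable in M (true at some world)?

Let φ = Box (q or r). Evaluate φ at each world:
  a (successors {a, b, d, g, h}): φ is false.
  b (successors {a, b, d}): φ is false.
  c (successors {b, c, d, e, g, h}): φ is false.
  d (successors {d, f}): φ is false.
  e (successors {a, b, d, f}): φ is false.
  f (successors {a, e}): φ is true.
  g (successors {a, b, d, h}): φ is false.
  h (successors {b, h}): φ is false.
Detail at f (witness):
  At f: Box (q or r) requires q or r at every successor {a, e}.
    At a: q or r is true.
    At e: q or r is true.
  So Box (q or r) is true at f.

Yes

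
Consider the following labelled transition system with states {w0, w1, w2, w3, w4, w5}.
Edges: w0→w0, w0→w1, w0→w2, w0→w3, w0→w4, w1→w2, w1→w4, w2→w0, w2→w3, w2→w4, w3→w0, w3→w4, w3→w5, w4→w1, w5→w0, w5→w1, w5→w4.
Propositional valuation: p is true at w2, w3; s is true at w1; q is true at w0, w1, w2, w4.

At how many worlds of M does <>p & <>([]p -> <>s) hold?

Let φ = <>p & <>([]p -> <>s). Evaluate φ at each world:
  w0 (successors {w0, w1, w2, w3, w4}): φ is true.
  w1 (successors {w2, w4}): φ is true.
  w2 (successors {w0, w3, w4}): φ is true.
  w3 (successors {w0, w4, w5}): φ is false.
  w4 (successors {w1}): φ is false.
  w5 (successors {w0, w1, w4}): φ is false.
For instance, at w3:
  At w3: <>p is false, <>([]p -> <>s) is true, so <>p & <>([]p -> <>s) is false.
    At w3: <>p requires p at some successor in {w0, w4, w5}.
      At w0: p is false.
      At w4: p is false.
      At w5: p is false.
    So <>p is false at w3.
    At w3: <>([]p -> <>s) requires []p -> <>s at some successor in {w0, w4, w5}.
      []p -> <>s holds at w0, so <>([]p -> <>s) is true at w3.
Satisfying worlds: {w0, w1, w2}

3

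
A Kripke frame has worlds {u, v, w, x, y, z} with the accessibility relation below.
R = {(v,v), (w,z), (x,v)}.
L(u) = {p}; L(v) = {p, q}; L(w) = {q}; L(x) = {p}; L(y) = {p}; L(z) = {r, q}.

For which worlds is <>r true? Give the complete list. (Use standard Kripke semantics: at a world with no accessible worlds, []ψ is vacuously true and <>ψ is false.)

Let φ = <>r. Evaluate φ at each world:
  u (successors ∅): φ is false.
  v (successors {v}): φ is false.
  w (successors {z}): φ is true.
  x (successors {v}): φ is false.
  y (successors ∅): φ is false.
  z (successors ∅): φ is false.
For instance, at v:
  At v: <>r requires r at some successor in {v}.
    At v: r is false.
  So <>r is false at v.
Satisfying worlds: {w}

w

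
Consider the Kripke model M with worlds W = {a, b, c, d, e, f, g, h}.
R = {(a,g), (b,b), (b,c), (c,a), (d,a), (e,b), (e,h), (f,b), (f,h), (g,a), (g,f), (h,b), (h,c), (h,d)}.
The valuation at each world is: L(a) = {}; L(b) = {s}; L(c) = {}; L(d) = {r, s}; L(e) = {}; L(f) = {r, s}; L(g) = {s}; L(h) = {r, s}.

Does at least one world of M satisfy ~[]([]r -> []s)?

Recall that []ψ holds at a world iff ψ holds at every accessible world, and <>ψ holds iff ψ holds at some accessible world.
Let φ = ~[]([]r -> []s). Evaluate φ at each world:
  a (successors {g}): φ is false.
  b (successors {b, c}): φ is false.
  c (successors {a}): φ is false.
  d (successors {a}): φ is false.
  e (successors {b, h}): φ is false.
  f (successors {b, h}): φ is false.
  g (successors {a, f}): φ is false.
  h (successors {b, c, d}): φ is false.
For instance, at c:
  At c: []([]r -> []s) is true, so ~[]([]r -> []s) is false.
    At c: []([]r -> []s) requires []r -> []s at every successor {a}.
      At a: []r -> []s is true.
    So []([]r -> []s) is true at c.

No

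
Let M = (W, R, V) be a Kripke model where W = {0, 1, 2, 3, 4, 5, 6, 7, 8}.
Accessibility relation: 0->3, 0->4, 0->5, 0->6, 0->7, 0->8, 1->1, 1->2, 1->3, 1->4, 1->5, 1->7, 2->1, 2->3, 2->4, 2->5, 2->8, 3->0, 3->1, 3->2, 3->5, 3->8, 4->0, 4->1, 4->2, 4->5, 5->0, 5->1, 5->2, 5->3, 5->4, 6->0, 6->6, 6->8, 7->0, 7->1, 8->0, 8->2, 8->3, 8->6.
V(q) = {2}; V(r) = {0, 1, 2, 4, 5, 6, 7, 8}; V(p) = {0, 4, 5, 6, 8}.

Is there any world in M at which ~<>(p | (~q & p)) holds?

No

Let φ = ~<>(p | (~q & p)). Evaluate φ at each world:
  0 (successors {3, 4, 5, 6, 7, 8}): φ is false.
  1 (successors {1, 2, 3, 4, 5, 7}): φ is false.
  2 (successors {1, 3, 4, 5, 8}): φ is false.
  3 (successors {0, 1, 2, 5, 8}): φ is false.
  4 (successors {0, 1, 2, 5}): φ is false.
  5 (successors {0, 1, 2, 3, 4}): φ is false.
  6 (successors {0, 6, 8}): φ is false.
  7 (successors {0, 1}): φ is false.
  8 (successors {0, 2, 3, 6}): φ is false.
For instance, at 3:
  At 3: <>(p | (~q & p)) is true, so ~<>(p | (~q & p)) is false.
    At 3: <>(p | (~q & p)) requires p | (~q & p) at some successor in {0, 1, 2, 5, 8}.
      p | (~q & p) holds at 0, so <>(p | (~q & p)) is true at 3.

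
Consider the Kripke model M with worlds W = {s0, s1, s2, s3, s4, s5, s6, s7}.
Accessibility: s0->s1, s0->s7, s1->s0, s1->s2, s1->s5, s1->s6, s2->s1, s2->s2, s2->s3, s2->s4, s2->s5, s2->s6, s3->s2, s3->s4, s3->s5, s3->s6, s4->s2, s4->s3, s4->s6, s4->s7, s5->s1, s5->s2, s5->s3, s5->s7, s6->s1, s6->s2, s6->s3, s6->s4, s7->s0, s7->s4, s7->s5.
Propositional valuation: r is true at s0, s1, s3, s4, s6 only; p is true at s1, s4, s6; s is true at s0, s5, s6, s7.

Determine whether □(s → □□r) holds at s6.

Recall that □ψ holds at a world iff ψ holds at every accessible world, and ◇ψ holds iff ψ holds at some accessible world.
At s6: □(s → □□r) requires s → □□r at every successor {s1, s2, s3, s4}.
  At s1: s → □□r is true.
  At s2: s → □□r is true.
  At s3: s → □□r is true.
  At s4: s → □□r is true.
So □(s → □□r) is true at s6.

Yes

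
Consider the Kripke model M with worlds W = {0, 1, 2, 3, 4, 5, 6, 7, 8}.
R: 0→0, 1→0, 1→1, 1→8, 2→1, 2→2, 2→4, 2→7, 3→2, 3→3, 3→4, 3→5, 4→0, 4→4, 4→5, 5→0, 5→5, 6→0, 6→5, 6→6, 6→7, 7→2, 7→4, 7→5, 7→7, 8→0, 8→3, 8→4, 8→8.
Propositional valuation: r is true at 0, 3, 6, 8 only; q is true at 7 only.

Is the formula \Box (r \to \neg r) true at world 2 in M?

Yes

At 2: \Box (r \to \neg r) requires r \to \neg r at every successor {1, 2, 4, 7}.
  At 1: r \to \neg r is true.
  At 2: r \to \neg r is true.
  At 4: r \to \neg r is true.
  At 7: r \to \neg r is true.
So \Box (r \to \neg r) is true at 2.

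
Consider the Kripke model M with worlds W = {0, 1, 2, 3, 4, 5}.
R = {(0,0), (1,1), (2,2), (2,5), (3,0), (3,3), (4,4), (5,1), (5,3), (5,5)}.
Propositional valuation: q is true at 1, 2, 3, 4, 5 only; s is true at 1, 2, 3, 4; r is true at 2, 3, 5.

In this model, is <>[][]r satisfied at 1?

At 1: <>[][]r requires [][]r at some successor in {1}.
  At 1: [][]r is false.
So <>[][]r is false at 1.

No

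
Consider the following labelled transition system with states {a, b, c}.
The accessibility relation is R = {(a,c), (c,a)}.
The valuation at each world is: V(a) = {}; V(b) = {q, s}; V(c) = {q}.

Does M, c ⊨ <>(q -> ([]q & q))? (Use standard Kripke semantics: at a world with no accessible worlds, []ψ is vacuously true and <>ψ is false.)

At c: <>(q -> ([]q & q)) requires q -> ([]q & q) at some successor in {a}.
  q -> ([]q & q) holds at a, so <>(q -> ([]q & q)) is true at c.
    At a: q is false, []q & q is false, so q -> ([]q & q) is true.
      At a: []q is true, q is false, so []q & q is false.

Yes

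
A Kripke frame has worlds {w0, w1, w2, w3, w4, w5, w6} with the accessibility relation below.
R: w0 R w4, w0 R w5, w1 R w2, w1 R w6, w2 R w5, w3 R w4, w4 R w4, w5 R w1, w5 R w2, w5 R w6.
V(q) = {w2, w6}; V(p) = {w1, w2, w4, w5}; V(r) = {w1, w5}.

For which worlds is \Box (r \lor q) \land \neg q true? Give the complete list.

Let φ = \Box (r \lor q) \land \neg q. Evaluate φ at each world:
  w0 (successors {w4, w5}): φ is false.
  w1 (successors {w2, w6}): φ is true.
  w2 (successors {w5}): φ is false.
  w3 (successors {w4}): φ is false.
  w4 (successors {w4}): φ is false.
  w5 (successors {w1, w2, w6}): φ is true.
  w6 (successors ∅): φ is false.
For instance, at w5:
  At w5: \Box (r \lor q) is true, \neg q is true, so \Box (r \lor q) \land \neg q is true.
    At w5: \Box (r \lor q) requires r \lor q at every successor {w1, w2, w6}.
      At w1: r \lor q is true.
      At w2: r \lor q is true.
      At w6: r \lor q is true.
    So \Box (r \lor q) is true at w5.
Satisfying worlds: {w1, w5}

w1, w5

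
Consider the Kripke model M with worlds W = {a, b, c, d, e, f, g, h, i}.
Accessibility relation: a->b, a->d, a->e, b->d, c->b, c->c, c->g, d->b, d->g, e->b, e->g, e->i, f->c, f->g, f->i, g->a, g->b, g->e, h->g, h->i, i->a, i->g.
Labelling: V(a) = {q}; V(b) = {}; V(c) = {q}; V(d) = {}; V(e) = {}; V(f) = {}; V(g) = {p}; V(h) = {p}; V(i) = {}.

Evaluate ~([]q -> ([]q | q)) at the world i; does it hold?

No

At i: []q -> ([]q | q) is true, so ~([]q -> ([]q | q)) is false.
  At i: []q is false, []q | q is false, so []q -> ([]q | q) is true.
    At i: []q requires q at every successor {a, g}.
      q fails at g, so []q is false at i.
    At i: []q is false, q is false, so []q | q is false.
      At i: []q requires q at every successor {a, g}.
        q fails at g, so []q is false at i.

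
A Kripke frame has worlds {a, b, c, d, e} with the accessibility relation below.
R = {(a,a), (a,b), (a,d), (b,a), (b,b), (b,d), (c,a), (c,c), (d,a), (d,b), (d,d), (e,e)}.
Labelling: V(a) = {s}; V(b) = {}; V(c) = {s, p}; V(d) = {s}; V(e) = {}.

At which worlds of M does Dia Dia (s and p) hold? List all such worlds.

c

Let φ = Dia Dia (s and p). Evaluate φ at each world:
  a (successors {a, b, d}): φ is false.
  b (successors {a, b, d}): φ is false.
  c (successors {a, c}): φ is true.
  d (successors {a, b, d}): φ is false.
  e (successors {e}): φ is false.
For instance, at e:
  At e: Dia Dia (s and p) requires Dia (s and p) at some successor in {e}.
    At e: Dia (s and p) is false.
  So Dia Dia (s and p) is false at e.
Satisfying worlds: {c}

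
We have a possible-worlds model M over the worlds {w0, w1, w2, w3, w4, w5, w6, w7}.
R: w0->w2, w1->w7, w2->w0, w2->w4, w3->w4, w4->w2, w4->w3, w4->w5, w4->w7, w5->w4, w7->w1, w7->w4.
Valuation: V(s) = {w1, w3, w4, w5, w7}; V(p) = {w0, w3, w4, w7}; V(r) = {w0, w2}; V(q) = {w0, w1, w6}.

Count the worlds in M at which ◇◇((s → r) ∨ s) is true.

7

Let φ = ◇◇((s → r) ∨ s). Evaluate φ at each world:
  w0 (successors {w2}): φ is true.
  w1 (successors {w7}): φ is true.
  w2 (successors {w0, w4}): φ is true.
  w3 (successors {w4}): φ is true.
  w4 (successors {w2, w3, w5, w7}): φ is true.
  w5 (successors {w4}): φ is true.
  w6 (successors ∅): φ is false.
  w7 (successors {w1, w4}): φ is true.
For instance, at w0:
  At w0: ◇◇((s → r) ∨ s) requires ◇((s → r) ∨ s) at some successor in {w2}.
    ◇((s → r) ∨ s) holds at w2, so ◇◇((s → r) ∨ s) is true at w0.
      At w2: ◇((s → r) ∨ s) requires (s → r) ∨ s at some successor in {w0, w4}.
        (s → r) ∨ s holds at w0, so ◇((s → r) ∨ s) is true at w2.
Satisfying worlds: {w0, w1, w2, w3, w4, w5, w7}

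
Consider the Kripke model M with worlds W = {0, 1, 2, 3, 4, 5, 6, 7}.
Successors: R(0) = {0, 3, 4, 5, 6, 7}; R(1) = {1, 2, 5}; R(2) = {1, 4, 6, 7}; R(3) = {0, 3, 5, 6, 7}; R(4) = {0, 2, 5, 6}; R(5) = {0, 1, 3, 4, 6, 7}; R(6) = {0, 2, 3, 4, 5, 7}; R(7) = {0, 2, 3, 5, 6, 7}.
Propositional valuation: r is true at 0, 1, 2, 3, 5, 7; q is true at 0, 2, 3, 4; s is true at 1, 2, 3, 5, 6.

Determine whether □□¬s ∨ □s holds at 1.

At 1: □□¬s is false, □s is true, so □□¬s ∨ □s is true.
  At 1: □□¬s requires □¬s at every successor {1, 2, 5}.
    □¬s fails at 1, so □□¬s is false at 1.
      At 1: □¬s requires ¬s at every successor {1, 2, 5}.
        ¬s fails at 1, so □¬s is false at 1.
  At 1: □s requires s at every successor {1, 2, 5}.
    At 1: s is true.
    At 2: s is true.
    At 5: s is true.
  So □s is true at 1.

Yes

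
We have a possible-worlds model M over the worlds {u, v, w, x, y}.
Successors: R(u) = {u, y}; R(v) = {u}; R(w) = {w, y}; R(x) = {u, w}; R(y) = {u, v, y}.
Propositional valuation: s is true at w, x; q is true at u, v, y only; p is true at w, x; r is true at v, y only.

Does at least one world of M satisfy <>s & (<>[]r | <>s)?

Let φ = <>s & (<>[]r | <>s). Evaluate φ at each world:
  u (successors {u, y}): φ is false.
  v (successors {u}): φ is false.
  w (successors {w, y}): φ is true.
  x (successors {u, w}): φ is true.
  y (successors {u, v, y}): φ is false.
Detail at w (witness):
  At w: <>s is true, <>[]r | <>s is true, so <>s & (<>[]r | <>s) is true.
    At w: <>s requires s at some successor in {w, y}.
      s holds at w, so <>s is true at w.
    At w: <>[]r is false, <>s is true, so <>[]r | <>s is true.
      At w: <>[]r requires []r at some successor in {w, y}.
        At w: []r is false.
        At y: []r is false.
      So <>[]r is false at w.
      At w: <>s requires s at some successor in {w, y}.
        s holds at w, so <>s is true at w.

Yes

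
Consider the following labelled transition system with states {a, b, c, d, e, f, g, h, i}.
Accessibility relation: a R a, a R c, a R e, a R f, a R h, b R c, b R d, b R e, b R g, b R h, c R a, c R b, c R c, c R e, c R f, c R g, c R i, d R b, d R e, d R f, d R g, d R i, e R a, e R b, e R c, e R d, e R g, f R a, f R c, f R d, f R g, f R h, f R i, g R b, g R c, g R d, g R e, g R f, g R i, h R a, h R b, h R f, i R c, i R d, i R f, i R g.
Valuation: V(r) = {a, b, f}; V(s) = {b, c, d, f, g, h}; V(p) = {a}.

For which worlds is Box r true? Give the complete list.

h

Let φ = Box r. Evaluate φ at each world:
  a (successors {a, c, e, f, h}): φ is false.
  b (successors {c, d, e, g, h}): φ is false.
  c (successors {a, b, c, e, f, g, i}): φ is false.
  d (successors {b, e, f, g, i}): φ is false.
  e (successors {a, b, c, d, g}): φ is false.
  f (successors {a, c, d, g, h, i}): φ is false.
  g (successors {b, c, d, e, f, i}): φ is false.
  h (successors {a, b, f}): φ is true.
  i (successors {c, d, f, g}): φ is false.
For instance, at a:
  At a: Box r requires r at every successor {a, c, e, f, h}.
    r fails at c, so Box r is false at a.
Satisfying worlds: {h}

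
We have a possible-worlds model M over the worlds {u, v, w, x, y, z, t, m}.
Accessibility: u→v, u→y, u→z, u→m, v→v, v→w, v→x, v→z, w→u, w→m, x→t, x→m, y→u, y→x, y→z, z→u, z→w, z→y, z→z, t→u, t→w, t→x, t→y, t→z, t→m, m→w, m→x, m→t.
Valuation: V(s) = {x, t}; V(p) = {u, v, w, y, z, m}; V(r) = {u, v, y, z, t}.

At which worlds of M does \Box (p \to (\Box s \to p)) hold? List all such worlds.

u, v, w, x, y, z, t, m

Let φ = \Box (p \to (\Box s \to p)). Evaluate φ at each world:
  u (successors {v, y, z, m}): φ is true.
  v (successors {v, w, x, z}): φ is true.
  w (successors {u, m}): φ is true.
  x (successors {t, m}): φ is true.
  y (successors {u, x, z}): φ is true.
  z (successors {u, w, y, z}): φ is true.
  t (successors {u, w, x, y, z, m}): φ is true.
  m (successors {w, x, t}): φ is true.
For instance, at v:
  At v: \Box (p \to (\Box s \to p)) requires p \to (\Box s \to p) at every successor {v, w, x, z}.
    At v: p \to (\Box s \to p) is true.
    At w: p \to (\Box s \to p) is true.
    At x: p \to (\Box s \to p) is true.
    At z: p \to (\Box s \to p) is true.
  So \Box (p \to (\Box s \to p)) is true at v.
Satisfying worlds: {u, v, w, x, y, z, t, m}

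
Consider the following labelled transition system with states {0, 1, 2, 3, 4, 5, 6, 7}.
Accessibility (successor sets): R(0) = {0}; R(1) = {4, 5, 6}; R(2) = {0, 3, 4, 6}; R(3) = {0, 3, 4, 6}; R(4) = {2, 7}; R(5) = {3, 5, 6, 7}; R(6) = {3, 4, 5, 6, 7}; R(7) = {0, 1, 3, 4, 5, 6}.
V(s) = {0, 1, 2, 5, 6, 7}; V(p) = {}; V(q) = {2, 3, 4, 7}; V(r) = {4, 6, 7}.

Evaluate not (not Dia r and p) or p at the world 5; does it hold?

Recall that Dia ψ holds at a world iff ψ holds at some accessible world.
At 5: not (not Dia r and p) is true, p is false, so not (not Dia r and p) or p is true.
  At 5: not Dia r and p is false, so not (not Dia r and p) is true.
    At 5: not Dia r is false, p is false, so not Dia r and p is false.
      At 5: Dia r is true, so not Dia r is false.

Yes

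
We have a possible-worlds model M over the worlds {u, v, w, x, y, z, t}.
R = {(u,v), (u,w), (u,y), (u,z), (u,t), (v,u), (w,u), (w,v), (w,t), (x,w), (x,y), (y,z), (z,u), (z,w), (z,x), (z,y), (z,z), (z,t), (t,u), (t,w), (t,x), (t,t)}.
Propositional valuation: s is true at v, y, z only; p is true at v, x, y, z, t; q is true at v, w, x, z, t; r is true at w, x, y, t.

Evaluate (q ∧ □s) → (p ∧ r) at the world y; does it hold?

At y: q ∧ □s is false, p ∧ r is true, so (q ∧ □s) → (p ∧ r) is true.
  At y: q is false, □s is true, so q ∧ □s is false.
    At y: □s requires s at every successor {z}.
      At z: s is true.
    So □s is true at y.

Yes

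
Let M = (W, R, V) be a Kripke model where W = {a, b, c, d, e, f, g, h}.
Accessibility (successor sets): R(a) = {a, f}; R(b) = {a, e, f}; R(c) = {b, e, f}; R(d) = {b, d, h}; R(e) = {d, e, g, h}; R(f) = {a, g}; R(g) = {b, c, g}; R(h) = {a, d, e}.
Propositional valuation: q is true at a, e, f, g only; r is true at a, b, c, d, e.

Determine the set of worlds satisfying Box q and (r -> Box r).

Let φ = Box q and (r -> Box r). Evaluate φ at each world:
  a (successors {a, f}): φ is false.
  b (successors {a, e, f}): φ is false.
  c (successors {b, e, f}): φ is false.
  d (successors {b, d, h}): φ is false.
  e (successors {d, e, g, h}): φ is false.
  f (successors {a, g}): φ is true.
  g (successors {b, c, g}): φ is false.
  h (successors {a, d, e}): φ is false.
For instance, at b:
  At b: Box q is true, r -> Box r is false, so Box q and (r -> Box r) is false.
    At b: Box q requires q at every successor {a, e, f}.
      At a: q is true.
      At e: q is true.
      At f: q is true.
    So Box q is true at b.
    At b: r is true, Box r is false, so r -> Box r is false.
      At b: Box r requires r at every successor {a, e, f}.
        r fails at f, so Box r is false at b.
Satisfying worlds: {f}

f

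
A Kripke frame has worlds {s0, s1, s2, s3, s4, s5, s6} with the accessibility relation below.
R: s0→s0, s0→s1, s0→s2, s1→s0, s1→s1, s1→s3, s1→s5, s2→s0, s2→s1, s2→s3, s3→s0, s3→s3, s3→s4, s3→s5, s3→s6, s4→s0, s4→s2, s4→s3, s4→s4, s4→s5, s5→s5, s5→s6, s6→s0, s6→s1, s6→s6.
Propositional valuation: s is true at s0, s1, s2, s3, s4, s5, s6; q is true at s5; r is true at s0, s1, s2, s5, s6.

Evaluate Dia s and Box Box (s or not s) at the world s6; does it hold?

At s6: Dia s is true, Box Box (s or not s) is true, so Dia s and Box Box (s or not s) is true.
  At s6: Dia s requires s at some successor in {s0, s1, s6}.
    s holds at s0, so Dia s is true at s6.
  At s6: Box Box (s or not s) requires Box (s or not s) at every successor {s0, s1, s6}.
      At s0: Box (s or not s) requires s or not s at every successor {s0, s1, s2}.
        At s0: s or not s is true.
        At s1: s or not s is true.
        At s2: s or not s is true.
      So Box (s or not s) is true at s0.
      At s1: Box (s or not s) requires s or not s at every successor {s0, s1, s3, s5}.
        At s0: s or not s is true.
        At s1: s or not s is true.
        At s3: s or not s is true.
        At s5: s or not s is true.
      So Box (s or not s) is true at s1.
      At s6: Box (s or not s) requires s or not s at every successor {s0, s1, s6}.
        At s0: s or not s is true.
        At s1: s or not s is true.
        At s6: s or not s is true.
      So Box (s or not s) is true at s6.
  So Box Box (s or not s) is true at s6.

Yes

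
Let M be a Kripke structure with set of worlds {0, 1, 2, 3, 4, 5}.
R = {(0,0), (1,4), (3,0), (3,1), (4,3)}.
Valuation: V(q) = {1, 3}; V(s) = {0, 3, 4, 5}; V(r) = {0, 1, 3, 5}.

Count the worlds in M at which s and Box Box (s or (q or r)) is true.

Recall that Box ψ holds at a world iff ψ holds at every accessible world, and Dia ψ holds iff ψ holds at some accessible world.
Let φ = s and Box Box (s or (q or r)). Evaluate φ at each world:
  0 (successors {0}): φ is true.
  1 (successors {4}): φ is false.
  2 (successors ∅): φ is false.
  3 (successors {0, 1}): φ is true.
  4 (successors {3}): φ is true.
  5 (successors ∅): φ is true.
For instance, at 0:
  At 0: s is true, Box Box (s or (q or r)) is true, so s and Box Box (s or (q or r)) is true.
    At 0: Box Box (s or (q or r)) requires Box (s or (q or r)) at every successor {0}.
      At 0: Box (s or (q or r)) is true.
    So Box Box (s or (q or r)) is true at 0.
Satisfying worlds: {0, 3, 4, 5}

4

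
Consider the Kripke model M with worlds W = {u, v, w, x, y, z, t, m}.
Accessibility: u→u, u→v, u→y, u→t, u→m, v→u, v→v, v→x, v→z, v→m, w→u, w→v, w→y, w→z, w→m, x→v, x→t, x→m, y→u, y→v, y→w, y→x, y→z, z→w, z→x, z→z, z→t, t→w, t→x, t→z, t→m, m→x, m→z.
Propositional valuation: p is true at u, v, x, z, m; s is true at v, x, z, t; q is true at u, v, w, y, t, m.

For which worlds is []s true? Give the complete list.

m

Let φ = []s. Evaluate φ at each world:
  u (successors {u, v, y, t, m}): φ is false.
  v (successors {u, v, x, z, m}): φ is false.
  w (successors {u, v, y, z, m}): φ is false.
  x (successors {v, t, m}): φ is false.
  y (successors {u, v, w, x, z}): φ is false.
  z (successors {w, x, z, t}): φ is false.
  t (successors {w, x, z, m}): φ is false.
  m (successors {x, z}): φ is true.
For instance, at y:
  At y: []s requires s at every successor {u, v, w, x, z}.
    s fails at u, so []s is false at y.
Satisfying worlds: {m}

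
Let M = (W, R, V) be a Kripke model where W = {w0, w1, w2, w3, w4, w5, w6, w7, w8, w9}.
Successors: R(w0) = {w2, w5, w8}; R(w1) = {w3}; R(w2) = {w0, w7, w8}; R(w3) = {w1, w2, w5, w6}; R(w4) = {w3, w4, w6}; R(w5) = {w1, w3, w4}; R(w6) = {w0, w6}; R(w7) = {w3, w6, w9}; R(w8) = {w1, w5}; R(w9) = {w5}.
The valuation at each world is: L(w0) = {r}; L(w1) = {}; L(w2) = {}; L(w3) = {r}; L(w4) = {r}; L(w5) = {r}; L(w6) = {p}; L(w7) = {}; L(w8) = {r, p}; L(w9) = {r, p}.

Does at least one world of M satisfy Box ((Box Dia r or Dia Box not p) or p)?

Let φ = Box ((Box Dia r or Dia Box not p) or p). Evaluate φ at each world:
  w0 (successors {w2, w5, w8}): φ is true.
  w1 (successors {w3}): φ is true.
  w2 (successors {w0, w7, w8}): φ is true.
  w3 (successors {w1, w2, w5, w6}): φ is true.
  w4 (successors {w3, w4, w6}): φ is true.
  w5 (successors {w1, w3, w4}): φ is true.
  w6 (successors {w0, w6}): φ is true.
  w7 (successors {w3, w6, w9}): φ is true.
  w8 (successors {w1, w5}): φ is true.
  w9 (successors {w5}): φ is true.
Detail at w0 (witness):
  At w0: Box ((Box Dia r or Dia Box not p) or p) requires (Box Dia r or Dia Box not p) or p at every successor {w2, w5, w8}.
      At w2: Box Dia r or Dia Box not p is true, p is false, so (Box Dia r or Dia Box not p) or p is true.
      At w5: Box Dia r or Dia Box not p is true, p is false, so (Box Dia r or Dia Box not p) or p is true.
      At w8: Box Dia r or Dia Box not p is true, p is true, so (Box Dia r or Dia Box not p) or p is true.
  So Box ((Box Dia r or Dia Box not p) or p) is true at w0.

Yes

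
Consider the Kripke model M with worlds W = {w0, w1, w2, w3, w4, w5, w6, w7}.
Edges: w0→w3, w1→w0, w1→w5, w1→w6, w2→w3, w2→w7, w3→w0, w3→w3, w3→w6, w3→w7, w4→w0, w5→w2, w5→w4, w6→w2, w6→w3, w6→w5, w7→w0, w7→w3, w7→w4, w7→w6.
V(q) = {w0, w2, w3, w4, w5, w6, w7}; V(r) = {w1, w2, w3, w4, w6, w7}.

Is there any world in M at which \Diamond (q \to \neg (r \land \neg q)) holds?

Recall that \Diamond ψ holds at a world iff ψ holds at some accessible world.
Let φ = \Diamond (q \to \neg (r \land \neg q)). Evaluate φ at each world:
  w0 (successors {w3}): φ is true.
  w1 (successors {w0, w5, w6}): φ is true.
  w2 (successors {w3, w7}): φ is true.
  w3 (successors {w0, w3, w6, w7}): φ is true.
  w4 (successors {w0}): φ is true.
  w5 (successors {w2, w4}): φ is true.
  w6 (successors {w2, w3, w5}): φ is true.
  w7 (successors {w0, w3, w4, w6}): φ is true.
Detail at w0 (witness):
  At w0: \Diamond (q \to \neg (r \land \neg q)) requires q \to \neg (r \land \neg q) at some successor in {w3}.
    q \to \neg (r \land \neg q) holds at w3, so \Diamond (q \to \neg (r \land \neg q)) is true at w0.

Yes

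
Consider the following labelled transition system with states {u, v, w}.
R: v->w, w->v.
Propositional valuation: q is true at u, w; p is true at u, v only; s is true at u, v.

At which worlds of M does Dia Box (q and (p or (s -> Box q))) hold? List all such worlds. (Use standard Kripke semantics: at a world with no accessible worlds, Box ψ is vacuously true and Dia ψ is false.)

Let φ = Dia Box (q and (p or (s -> Box q))). Evaluate φ at each world:
  u (successors ∅): φ is false.
  v (successors {w}): φ is false.
  w (successors {v}): φ is true.
For instance, at v:
  At v: Dia Box (q and (p or (s -> Box q))) requires Box (q and (p or (s -> Box q))) at some successor in {w}.
    At w: Box (q and (p or (s -> Box q))) is false.
  So Dia Box (q and (p or (s -> Box q))) is false at v.
Satisfying worlds: {w}

w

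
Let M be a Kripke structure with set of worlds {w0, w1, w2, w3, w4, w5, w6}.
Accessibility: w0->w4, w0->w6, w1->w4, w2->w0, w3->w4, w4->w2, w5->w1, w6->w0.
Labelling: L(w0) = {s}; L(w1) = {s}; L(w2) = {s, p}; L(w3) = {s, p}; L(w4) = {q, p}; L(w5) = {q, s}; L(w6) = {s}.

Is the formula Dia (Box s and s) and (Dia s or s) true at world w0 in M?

At w0: Dia (Box s and s) is true, Dia s or s is true, so Dia (Box s and s) and (Dia s or s) is true.
  At w0: Dia (Box s and s) requires Box s and s at some successor in {w4, w6}.
    Box s and s holds at w6, so Dia (Box s and s) is true at w0.
      At w6: Box s is true, s is true, so Box s and s is true.
  At w0: Dia s is true, s is true, so Dia s or s is true.
    At w0: Dia s requires s at some successor in {w4, w6}.
      s holds at w6, so Dia s is true at w0.

Yes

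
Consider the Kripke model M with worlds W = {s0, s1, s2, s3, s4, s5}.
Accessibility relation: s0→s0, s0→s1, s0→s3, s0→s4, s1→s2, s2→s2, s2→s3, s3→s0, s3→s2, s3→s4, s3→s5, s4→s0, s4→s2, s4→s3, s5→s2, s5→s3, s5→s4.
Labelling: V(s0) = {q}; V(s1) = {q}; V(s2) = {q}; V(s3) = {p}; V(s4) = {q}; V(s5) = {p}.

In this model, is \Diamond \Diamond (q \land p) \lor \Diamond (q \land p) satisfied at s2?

At s2: \Diamond \Diamond (q \land p) is false, \Diamond (q \land p) is false, so \Diamond \Diamond (q \land p) \lor \Diamond (q \land p) is false.
  At s2: \Diamond \Diamond (q \land p) requires \Diamond (q \land p) at some successor in {s2, s3}.
    At s2: \Diamond (q \land p) is false.
    At s3: \Diamond (q \land p) is false.
  So \Diamond \Diamond (q \land p) is false at s2.
  At s2: \Diamond (q \land p) requires q \land p at some successor in {s2, s3}.
    At s2: q \land p is false.
    At s3: q \land p is false.
  So \Diamond (q \land p) is false at s2.

No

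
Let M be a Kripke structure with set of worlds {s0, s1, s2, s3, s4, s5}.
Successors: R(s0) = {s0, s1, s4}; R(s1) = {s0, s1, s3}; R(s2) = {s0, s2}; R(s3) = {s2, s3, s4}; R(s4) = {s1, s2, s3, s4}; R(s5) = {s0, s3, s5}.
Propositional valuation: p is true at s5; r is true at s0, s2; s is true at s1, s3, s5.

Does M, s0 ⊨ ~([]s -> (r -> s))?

No

Recall that []ψ holds at a world iff ψ holds at every accessible world, and <>ψ holds iff ψ holds at some accessible world.
At s0: []s -> (r -> s) is true, so ~([]s -> (r -> s)) is false.
  At s0: []s is false, r -> s is false, so []s -> (r -> s) is true.
    At s0: []s requires s at every successor {s0, s1, s4}.
      s fails at s0, so []s is false at s0.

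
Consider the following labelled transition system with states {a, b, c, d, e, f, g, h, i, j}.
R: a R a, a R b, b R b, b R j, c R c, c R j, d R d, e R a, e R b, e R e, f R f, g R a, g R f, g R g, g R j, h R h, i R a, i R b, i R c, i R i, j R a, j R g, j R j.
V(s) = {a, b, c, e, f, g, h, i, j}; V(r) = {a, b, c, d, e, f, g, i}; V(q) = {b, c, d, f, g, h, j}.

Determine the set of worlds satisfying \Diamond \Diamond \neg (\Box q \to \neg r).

a, b, c, d, e, f, g, i, j

Recall that \Box ψ holds at a world iff ψ holds at every accessible world, and \Diamond ψ holds iff ψ holds at some accessible world.
Let φ = \Diamond \Diamond \neg (\Box q \to \neg r). Evaluate φ at each world:
  a (successors {a, b}): φ is true.
  b (successors {b, j}): φ is true.
  c (successors {c, j}): φ is true.
  d (successors {d}): φ is true.
  e (successors {a, b, e}): φ is true.
  f (successors {f}): φ is true.
  g (successors {a, f, g, j}): φ is true.
  h (successors {h}): φ is false.
  i (successors {a, b, c, i}): φ is true.
  j (successors {a, g, j}): φ is true.
For instance, at e:
  At e: \Diamond \Diamond \neg (\Box q \to \neg r) requires \Diamond \neg (\Box q \to \neg r) at some successor in {a, b, e}.
    \Diamond \neg (\Box q \to \neg r) holds at a, so \Diamond \Diamond \neg (\Box q \to \neg r) is true at e.
      At a: \Diamond \neg (\Box q \to \neg r) requires \neg (\Box q \to \neg r) at some successor in {a, b}.
        \neg (\Box q \to \neg r) holds at b, so \Diamond \neg (\Box q \to \neg r) is true at a.
Satisfying worlds: {a, b, c, d, e, f, g, i, j}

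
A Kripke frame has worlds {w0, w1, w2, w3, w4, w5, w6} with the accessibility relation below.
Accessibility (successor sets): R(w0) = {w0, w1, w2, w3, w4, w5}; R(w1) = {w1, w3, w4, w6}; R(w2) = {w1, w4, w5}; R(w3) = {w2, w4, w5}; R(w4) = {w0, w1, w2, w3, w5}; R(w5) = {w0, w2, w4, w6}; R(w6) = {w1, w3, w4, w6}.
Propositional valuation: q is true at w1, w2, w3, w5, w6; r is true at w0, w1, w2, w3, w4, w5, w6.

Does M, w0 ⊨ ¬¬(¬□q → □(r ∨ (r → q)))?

Yes

At w0: ¬(¬□q → □(r ∨ (r → q))) is false, so ¬¬(¬□q → □(r ∨ (r → q))) is true.
  At w0: ¬□q → □(r ∨ (r → q)) is true, so ¬(¬□q → □(r ∨ (r → q))) is false.
    At w0: ¬□q is true, □(r ∨ (r → q)) is true, so ¬□q → □(r ∨ (r → q)) is true.
      At w0: □q is false, so ¬□q is true.
      At w0: □(r ∨ (r → q)) requires r ∨ (r → q) at every successor {w0, w1, w2, w3, w4, w5}.
        At w0: r ∨ (r → q) is true.
        At w1: r ∨ (r → q) is true.
        At w2: r ∨ (r → q) is true.
        At w3: r ∨ (r → q) is true.
        At w4: r ∨ (r → q) is true.
        At w5: r ∨ (r → q) is true.
      So □(r ∨ (r → q)) is true at w0.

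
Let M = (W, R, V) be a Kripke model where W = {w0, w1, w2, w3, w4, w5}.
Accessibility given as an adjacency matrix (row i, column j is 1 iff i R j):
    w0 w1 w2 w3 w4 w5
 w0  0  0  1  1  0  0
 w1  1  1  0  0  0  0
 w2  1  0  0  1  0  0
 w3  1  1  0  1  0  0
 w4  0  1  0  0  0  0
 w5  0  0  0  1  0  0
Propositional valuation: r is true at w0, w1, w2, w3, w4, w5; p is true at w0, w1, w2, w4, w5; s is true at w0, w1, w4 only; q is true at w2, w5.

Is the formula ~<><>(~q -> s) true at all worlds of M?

Recall that <>ψ holds at a world iff ψ holds at some accessible world.
Let φ = ~<><>(~q -> s). Evaluate φ at each world:
  w0 (successors {w2, w3}): φ is false.
  w1 (successors {w0, w1}): φ is false.
  w2 (successors {w0, w3}): φ is false.
  w3 (successors {w0, w1, w3}): φ is false.
  w4 (successors {w1}): φ is false.
  w5 (successors {w3}): φ is false.
Detail at w0 (counterexample):
  At w0: <><>(~q -> s) is true, so ~<><>(~q -> s) is false.
    At w0: <><>(~q -> s) requires <>(~q -> s) at some successor in {w2, w3}.
      <>(~q -> s) holds at w2, so <><>(~q -> s) is true at w0.

No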